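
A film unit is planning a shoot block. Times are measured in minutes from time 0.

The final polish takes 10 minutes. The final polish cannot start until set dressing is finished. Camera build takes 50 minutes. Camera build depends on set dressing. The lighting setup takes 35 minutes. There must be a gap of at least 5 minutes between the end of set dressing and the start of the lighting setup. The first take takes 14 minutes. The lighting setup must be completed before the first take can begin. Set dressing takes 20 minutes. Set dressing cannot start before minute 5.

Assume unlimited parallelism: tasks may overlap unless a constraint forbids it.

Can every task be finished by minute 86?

Yes

After its own release at minute 5, set dressing can start at minute 5 and finishes at minute 25.
After set dressing (finishes minute 25), the final polish can start at minute 25 and finishes at minute 35.
Camera build waits on set dressing (finishes minute 25), so it starts at minute 25 and finishes at 25 + 50 = minute 75.
The lighting setup cannot begin until set dressing (finishes minute 25, plus 5-minute gap → minute 30). It runs from minute 30 to 30 + 35 = minute 65.
After the lighting setup (finishes minute 65), the first take can start at minute 65 and finishes at minute 79.
Every task is finished by minute 79, which is no later than the deadline of 86, so the schedule is feasible.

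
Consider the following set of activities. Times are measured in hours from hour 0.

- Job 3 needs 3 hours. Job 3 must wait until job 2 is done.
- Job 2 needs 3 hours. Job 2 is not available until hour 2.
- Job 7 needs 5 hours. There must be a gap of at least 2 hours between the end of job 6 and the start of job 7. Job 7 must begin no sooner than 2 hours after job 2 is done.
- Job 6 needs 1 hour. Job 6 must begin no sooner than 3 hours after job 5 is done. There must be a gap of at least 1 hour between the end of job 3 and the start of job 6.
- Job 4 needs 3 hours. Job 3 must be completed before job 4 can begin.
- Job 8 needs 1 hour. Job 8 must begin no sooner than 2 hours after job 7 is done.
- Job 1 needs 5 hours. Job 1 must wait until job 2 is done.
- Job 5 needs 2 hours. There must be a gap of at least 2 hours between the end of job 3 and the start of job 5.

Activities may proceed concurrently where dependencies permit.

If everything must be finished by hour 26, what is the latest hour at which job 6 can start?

Nothing follows job 8; the deadline of hour 26 is its only limit. It must start by 26 − 1 = hour 25.
Job 7 has to be done before job 8 (must start by hour 25, minus 2-hour gap → hour 23). That means finishing by hour 23, i.e. starting by 23 − 5 = hour 18.
Job 6 has to be done before job 7 (must start by hour 18, minus 2-hour gap → hour 16). That means finishing by hour 16, i.e. starting by 16 − 1 = hour 15.

15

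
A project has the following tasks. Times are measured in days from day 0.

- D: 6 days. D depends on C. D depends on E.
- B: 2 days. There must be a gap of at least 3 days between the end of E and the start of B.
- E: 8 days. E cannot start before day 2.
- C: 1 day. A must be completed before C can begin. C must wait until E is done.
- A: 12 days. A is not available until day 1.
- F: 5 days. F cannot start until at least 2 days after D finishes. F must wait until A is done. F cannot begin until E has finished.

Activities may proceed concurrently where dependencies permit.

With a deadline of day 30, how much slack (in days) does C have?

3

E waits on its own release at day 2, so it starts at day 2 and finishes at 2 + 8 = day 10.
A waits on its own release at day 1, so it starts at day 1 and finishes at 1 + 12 = day 13.
C needs all of A (finishes day 13); E (finishes day 10). That puts its earliest start at day 13; it finishes at 13 + 1 = day 14.

Working backward from the deadline:
F must finish by day 30; it takes 5 days, so it must start by 30 − 5 = day 25.
Since F (must start by day 25, minus 2-day gap → day 23) depends on it, D must finish by day 23. Backing off its 6-day duration gives a latest start of day 17.
Since D (must start by day 17) depends on it, C must finish by day 17. Backing off its 1-day duration gives a latest start of day 16.
So C can start as early as day 13 and as late as day 16, giving 16 − 13 = 3 days of slack.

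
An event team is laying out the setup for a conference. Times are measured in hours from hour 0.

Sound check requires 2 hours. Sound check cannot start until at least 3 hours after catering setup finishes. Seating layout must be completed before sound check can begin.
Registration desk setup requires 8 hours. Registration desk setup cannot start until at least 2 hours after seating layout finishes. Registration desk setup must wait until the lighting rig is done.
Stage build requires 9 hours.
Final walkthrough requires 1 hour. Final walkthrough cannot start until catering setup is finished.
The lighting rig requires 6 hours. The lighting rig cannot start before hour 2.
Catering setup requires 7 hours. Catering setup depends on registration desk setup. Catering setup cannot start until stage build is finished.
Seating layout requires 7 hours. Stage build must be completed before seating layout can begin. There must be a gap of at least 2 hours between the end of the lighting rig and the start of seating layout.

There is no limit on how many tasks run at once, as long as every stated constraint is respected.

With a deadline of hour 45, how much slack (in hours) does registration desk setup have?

The lighting rig waits on its own release at hour 2, so it starts at hour 2 and finishes at 2 + 6 = hour 8.
Stage build can start immediately at hour 0; it finishes at hour 9.
Seating layout has to wait for stage build (finishes hour 9); the lighting rig (finishes hour 8, plus 2-hour gap → hour 10). The latest of these is hour 10, so seating layout runs hour 10 to 10 + 7 = hour 17.
Registration desk setup needs all of seating layout (finishes hour 17, plus 2-hour gap → hour 19); the lighting rig (finishes hour 8). That puts its earliest start at hour 19; it finishes at 19 + 8 = hour 27.

Working backward from the deadline:
To finish by hour 45, sound check (duration 2) must start no later than hour 43.
Final walkthrough has no dependents, so it just needs to finish by hour 45. Starting by 45 − 1 = hour 44 achieves that.
Catering setup feeds sound check (must start by hour 43, minus 3-hour gap → hour 40); final walkthrough (must start by hour 44). Taking the minimum, catering setup must finish by hour 40 and start by 40 − 7 = hour 33.
Registration desk setup must finish before catering setup (must start by hour 33). With an 8-hour duration, registration desk setup must start by 33 − 8 = hour 25.
So registration desk setup can start as early as hour 19 and as late as hour 25, giving 25 − 19 = 6 hours of slack.

6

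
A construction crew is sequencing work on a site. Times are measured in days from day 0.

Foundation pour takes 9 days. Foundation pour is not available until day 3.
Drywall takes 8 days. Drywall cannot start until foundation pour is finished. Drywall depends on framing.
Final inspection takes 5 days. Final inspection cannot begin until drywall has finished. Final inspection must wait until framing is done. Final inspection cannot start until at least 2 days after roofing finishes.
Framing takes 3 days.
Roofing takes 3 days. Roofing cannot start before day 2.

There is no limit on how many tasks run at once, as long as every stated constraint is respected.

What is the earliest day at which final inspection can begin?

20

Roofing waits on its own release at day 2, so it starts at day 2 and finishes at 2 + 3 = day 5.
Nothing blocks framing, so it runs from day 0 to day 3.
After its own release at day 3, foundation pour can start at day 3 and finishes at day 12.
Drywall has to wait for foundation pour (finishes day 12); framing (finishes day 3). The latest of these is day 12, so drywall runs day 12 to 12 + 8 = day 20.
Final inspection waits on drywall (finishes day 20); framing (finishes day 3); roofing (finishes day 5, plus 2-day gap → day 7). The latest of these is day 20, which is the earliest final inspection can start.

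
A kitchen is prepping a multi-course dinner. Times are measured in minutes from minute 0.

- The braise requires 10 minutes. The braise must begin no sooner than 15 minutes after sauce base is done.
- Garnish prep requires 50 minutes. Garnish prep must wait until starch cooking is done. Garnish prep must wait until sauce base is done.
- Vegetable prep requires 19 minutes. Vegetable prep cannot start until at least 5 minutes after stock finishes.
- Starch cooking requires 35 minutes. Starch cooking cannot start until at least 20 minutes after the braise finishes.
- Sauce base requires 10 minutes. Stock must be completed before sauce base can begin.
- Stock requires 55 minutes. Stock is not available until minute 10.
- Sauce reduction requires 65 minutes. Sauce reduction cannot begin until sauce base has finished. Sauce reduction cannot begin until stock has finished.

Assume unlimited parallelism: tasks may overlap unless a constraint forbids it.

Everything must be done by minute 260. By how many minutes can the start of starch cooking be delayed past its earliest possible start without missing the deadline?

Stock waits on its own release at minute 10, so it starts at minute 10 and finishes at 10 + 55 = minute 65.
Sauce base cannot begin until stock (finishes minute 65). It runs from minute 65 to 65 + 10 = minute 75.
The braise waits on sauce base (finishes minute 75, plus 15-minute gap → minute 90), so it starts at minute 90 and finishes at 90 + 10 = minute 100.
Starch cooking waits on the braise (finishes minute 100, plus 20-minute gap → minute 120), so it starts at minute 120 and finishes at 120 + 35 = minute 155.

Working backward from the deadline:
Garnish prep has no dependents, so it just needs to finish by minute 260. Starting by 260 − 50 = minute 210 achieves that.
Starch cooking must finish before garnish prep (must start by minute 210). With a 35-minute duration, starch cooking must start by 210 − 35 = minute 175.
So starch cooking can start as early as minute 120 and as late as minute 175, giving 175 − 120 = 55 minutes of slack.

55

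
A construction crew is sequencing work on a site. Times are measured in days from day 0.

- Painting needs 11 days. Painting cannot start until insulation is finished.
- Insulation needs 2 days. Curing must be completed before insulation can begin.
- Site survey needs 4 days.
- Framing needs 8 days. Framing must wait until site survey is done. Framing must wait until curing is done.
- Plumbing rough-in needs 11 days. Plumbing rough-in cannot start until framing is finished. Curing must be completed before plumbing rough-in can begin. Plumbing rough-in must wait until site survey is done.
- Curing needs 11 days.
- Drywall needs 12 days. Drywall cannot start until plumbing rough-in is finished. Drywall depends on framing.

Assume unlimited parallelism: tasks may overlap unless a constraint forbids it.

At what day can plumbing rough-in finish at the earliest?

Curing can start immediately at day 0; it finishes at day 11.
Site survey can start immediately at day 0; it finishes at day 4.
Framing needs all of site survey (finishes day 4); curing (finishes day 11). That puts its earliest start at day 11; it finishes at 11 + 8 = day 19.
Plumbing rough-in needs all of framing (finishes day 19); curing (finishes day 11); site survey (finishes day 4). That puts its earliest start at day 19; it finishes at 19 + 11 = day 30.

30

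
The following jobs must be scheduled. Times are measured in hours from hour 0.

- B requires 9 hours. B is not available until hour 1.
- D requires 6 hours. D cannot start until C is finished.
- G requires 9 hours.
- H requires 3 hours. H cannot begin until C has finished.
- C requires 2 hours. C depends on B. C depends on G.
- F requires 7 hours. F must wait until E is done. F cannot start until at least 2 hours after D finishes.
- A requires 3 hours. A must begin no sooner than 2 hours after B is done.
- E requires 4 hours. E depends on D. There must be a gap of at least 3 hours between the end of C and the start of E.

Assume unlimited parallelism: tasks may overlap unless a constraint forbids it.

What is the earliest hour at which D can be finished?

18

Nothing blocks G, so it runs from hour 0 to hour 9.
After its own release at hour 1, B can start at hour 1 and finishes at hour 10.
C cannot start until B (finishes hour 10); G (finishes hour 9). The controlling bound is hour 10, so C finishes at 10 + 2 = hour 12.
D cannot begin until C (finishes hour 12). It runs from hour 12 to 12 + 6 = hour 18.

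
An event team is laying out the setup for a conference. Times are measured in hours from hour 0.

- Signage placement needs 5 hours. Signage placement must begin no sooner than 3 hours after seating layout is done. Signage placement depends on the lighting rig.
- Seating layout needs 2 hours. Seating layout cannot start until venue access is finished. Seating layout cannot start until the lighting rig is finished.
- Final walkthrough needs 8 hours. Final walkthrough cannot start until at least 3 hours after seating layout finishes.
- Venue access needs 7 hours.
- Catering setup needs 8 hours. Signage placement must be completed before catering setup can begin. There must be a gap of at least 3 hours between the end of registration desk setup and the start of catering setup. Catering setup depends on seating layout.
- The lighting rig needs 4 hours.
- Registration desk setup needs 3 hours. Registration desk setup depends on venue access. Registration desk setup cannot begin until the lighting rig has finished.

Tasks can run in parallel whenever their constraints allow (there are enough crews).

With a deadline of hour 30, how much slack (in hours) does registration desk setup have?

9

The lighting rig has no prerequisites, so it starts at hour 0 and finishes at hour 4.
Nothing blocks venue access, so it runs from hour 0 to hour 7.
Registration desk setup needs all of venue access (finishes hour 7); the lighting rig (finishes hour 4). That puts its earliest start at hour 7; it finishes at 7 + 3 = hour 10.

Working backward from the deadline:
Nothing follows catering setup; the deadline of hour 30 is its only limit. It must start by 30 − 8 = hour 22.
Registration desk setup must finish before catering setup (must start by hour 22, minus 3-hour gap → hour 19). With a 3-hour duration, registration desk setup must start by 19 − 3 = hour 16.
So registration desk setup can start as early as hour 7 and as late as hour 16, giving 16 − 7 = 9 hours of slack.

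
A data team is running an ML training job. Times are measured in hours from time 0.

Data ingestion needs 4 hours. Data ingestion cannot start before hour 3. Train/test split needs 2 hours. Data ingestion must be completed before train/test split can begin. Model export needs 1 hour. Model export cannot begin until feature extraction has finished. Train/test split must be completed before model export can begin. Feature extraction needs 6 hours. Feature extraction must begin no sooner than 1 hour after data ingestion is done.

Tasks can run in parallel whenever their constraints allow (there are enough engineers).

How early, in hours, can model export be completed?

After its own release at hour 3, data ingestion can start at hour 3 and finishes at hour 7.
Train/test split cannot begin until data ingestion (finishes hour 7). It runs from hour 7 to 7 + 2 = hour 9.
Feature extraction cannot begin until data ingestion (finishes hour 7, plus 1-hour gap → hour 8). It runs from hour 8 to 8 + 6 = hour 14.
Model export cannot start until feature extraction (finishes hour 14); train/test split (finishes hour 9). The controlling bound is hour 14, so model export finishes at 14 + 1 = hour 15.

15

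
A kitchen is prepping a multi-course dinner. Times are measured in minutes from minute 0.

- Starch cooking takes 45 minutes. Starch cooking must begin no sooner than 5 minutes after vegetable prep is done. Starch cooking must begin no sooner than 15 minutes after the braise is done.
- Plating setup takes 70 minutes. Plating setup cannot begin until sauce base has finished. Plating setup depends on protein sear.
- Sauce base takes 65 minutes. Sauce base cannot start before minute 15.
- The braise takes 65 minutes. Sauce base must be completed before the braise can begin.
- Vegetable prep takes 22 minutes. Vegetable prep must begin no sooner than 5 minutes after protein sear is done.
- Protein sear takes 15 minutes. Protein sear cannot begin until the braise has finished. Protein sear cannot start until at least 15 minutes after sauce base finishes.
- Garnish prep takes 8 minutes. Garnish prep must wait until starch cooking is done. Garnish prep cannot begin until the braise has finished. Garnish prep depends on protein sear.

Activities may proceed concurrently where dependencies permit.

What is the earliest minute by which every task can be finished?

245

Sauce base cannot begin until its own release at minute 15. It runs from minute 15 to 15 + 65 = minute 80.
After sauce base (finishes minute 80), the braise can start at minute 80 and finishes at minute 145.
For protein sear: the braise (finishes minute 145); sauce base (finishes minute 80, plus 15-minute gap → minute 95). Taking the maximum gives a start of minute 145, and it finishes at 145 + 15 = minute 160.
Plating setup cannot start until sauce base (finishes minute 80); protein sear (finishes minute 160). The controlling bound is minute 160, so plating setup finishes at 160 + 70 = minute 230.
Vegetable prep waits on protein sear (finishes minute 160, plus 5-minute gap → minute 165), so it starts at minute 165 and finishes at 165 + 22 = minute 187.
Starch cooking cannot start until vegetable prep (finishes minute 187, plus 5-minute gap → minute 192); the braise (finishes minute 145, plus 15-minute gap → minute 160). The controlling bound is minute 192, so starch cooking finishes at 192 + 45 = minute 237.
Garnish prep needs all of starch cooking (finishes minute 237); the braise (finishes minute 145); protein sear (finishes minute 160). That puts its earliest start at minute 237; it finishes at 237 + 8 = minute 245.
All tasks are finished once the last one completes. Finish times: Sauce base at 80, The braise at 145, Protein sear at 160, Vegetable prep at 187, Starch cooking at 237, Plating setup at 230, Garnish prep at 245. The latest is minute 245.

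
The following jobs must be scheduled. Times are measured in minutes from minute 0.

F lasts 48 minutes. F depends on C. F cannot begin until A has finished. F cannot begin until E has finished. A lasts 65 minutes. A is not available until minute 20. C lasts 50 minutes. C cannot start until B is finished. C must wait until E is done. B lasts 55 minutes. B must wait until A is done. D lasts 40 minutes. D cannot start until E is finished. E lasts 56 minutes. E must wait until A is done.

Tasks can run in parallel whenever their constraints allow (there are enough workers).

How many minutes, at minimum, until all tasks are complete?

After its own release at minute 20, A can start at minute 20 and finishes at minute 85.
After A (finishes minute 85), E can start at minute 85 and finishes at minute 141.
D waits on E (finishes minute 141), so it starts at minute 141 and finishes at 141 + 40 = minute 181.
B cannot begin until A (finishes minute 85). It runs from minute 85 to 85 + 55 = minute 140.
C needs all of B (finishes minute 140); E (finishes minute 141). That puts its earliest start at minute 141; it finishes at 141 + 50 = minute 191.
For F: C (finishes minute 191); A (finishes minute 85); E (finishes minute 141). Taking the maximum gives a start of minute 191, and it finishes at 191 + 48 = minute 239.
All tasks are finished once the last one completes. Finish times: A at 85, B at 140, C at 191, D at 181, E at 141, F at 239. The latest is minute 239.

239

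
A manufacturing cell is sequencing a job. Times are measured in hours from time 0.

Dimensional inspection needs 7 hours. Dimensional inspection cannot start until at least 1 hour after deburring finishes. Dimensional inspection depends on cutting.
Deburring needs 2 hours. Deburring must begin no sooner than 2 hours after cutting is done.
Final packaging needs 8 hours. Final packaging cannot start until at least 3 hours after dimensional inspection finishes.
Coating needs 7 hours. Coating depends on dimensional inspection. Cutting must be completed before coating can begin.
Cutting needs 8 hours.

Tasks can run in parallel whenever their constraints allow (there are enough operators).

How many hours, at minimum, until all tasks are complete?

31

Nothing blocks cutting, so it runs from hour 0 to hour 8.
Deburring waits on cutting (finishes hour 8, plus 2-hour gap → hour 10), so it starts at hour 10 and finishes at 10 + 2 = hour 12.
Dimensional inspection cannot start until deburring (finishes hour 12, plus 1-hour gap → hour 13); cutting (finishes hour 8). The controlling bound is hour 13, so dimensional inspection finishes at 13 + 7 = hour 20.
Final packaging waits on dimensional inspection (finishes hour 20, plus 3-hour gap → hour 23), so it starts at hour 23 and finishes at 23 + 8 = hour 31.
Coating needs all of dimensional inspection (finishes hour 20); cutting (finishes hour 8). That puts its earliest start at hour 20; it finishes at 20 + 7 = hour 27.
All tasks are finished once the last one completes. Finish times: Cutting at 8, Deburring at 12, Dimensional inspection at 20, Coating at 27, Final packaging at 31. The latest is hour 31.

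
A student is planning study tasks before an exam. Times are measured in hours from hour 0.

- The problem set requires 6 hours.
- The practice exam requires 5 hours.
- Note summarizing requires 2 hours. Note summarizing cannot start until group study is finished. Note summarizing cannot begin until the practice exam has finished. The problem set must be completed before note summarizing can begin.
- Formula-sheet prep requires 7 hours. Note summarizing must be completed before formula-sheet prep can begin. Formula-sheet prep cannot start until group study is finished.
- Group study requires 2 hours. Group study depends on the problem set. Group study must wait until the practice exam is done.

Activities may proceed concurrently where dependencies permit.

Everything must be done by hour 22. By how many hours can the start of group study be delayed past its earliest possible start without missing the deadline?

Nothing blocks the practice exam, so it runs from hour 0 to hour 5.
The problem set can start immediately at hour 0; it finishes at hour 6.
Group study cannot start until the problem set (finishes hour 6); the practice exam (finishes hour 5). The controlling bound is hour 6, so group study finishes at 6 + 2 = hour 8.

Working backward from the deadline:
Nothing follows formula-sheet prep; the deadline of hour 22 is its only limit. It must start by 22 − 7 = hour 15.
Note summarizing feeds into formula-sheet prep (must start by hour 15); so note summarizing must finish by hour 15 and therefore start by hour 13.
Group study must finish in time for note summarizing (must start by hour 13); formula-sheet prep (must start by hour 15). The tightest is hour 13, so group study must start by 13 − 2 = hour 11.
So group study can start as early as hour 6 and as late as hour 11, giving 11 − 6 = 5 hours of slack.

5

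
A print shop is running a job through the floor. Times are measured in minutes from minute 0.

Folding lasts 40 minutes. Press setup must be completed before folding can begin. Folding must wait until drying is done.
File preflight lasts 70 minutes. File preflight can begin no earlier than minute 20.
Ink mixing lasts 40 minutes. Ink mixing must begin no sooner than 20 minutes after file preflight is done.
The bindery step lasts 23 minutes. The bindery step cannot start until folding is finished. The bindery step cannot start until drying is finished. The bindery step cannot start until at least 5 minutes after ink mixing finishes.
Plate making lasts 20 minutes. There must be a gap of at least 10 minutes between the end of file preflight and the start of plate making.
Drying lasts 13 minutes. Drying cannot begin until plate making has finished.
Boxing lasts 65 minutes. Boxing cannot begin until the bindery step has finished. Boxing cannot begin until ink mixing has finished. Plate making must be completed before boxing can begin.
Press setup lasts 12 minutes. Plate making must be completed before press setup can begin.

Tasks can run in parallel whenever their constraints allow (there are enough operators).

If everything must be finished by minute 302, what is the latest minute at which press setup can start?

Boxing must finish by minute 302; it takes 65 minutes, so it must start by 302 − 65 = minute 237.
Since boxing (must start by minute 237) depends on it, the bindery step must finish by minute 237. Backing off its 23-minute duration gives a latest start of minute 214.
Folding must finish before the bindery step (must start by minute 214). With a 40-minute duration, folding must start by 214 − 40 = minute 174.
Since folding (must start by minute 174) depends on it, press setup must finish by minute 174. Backing off its 12-minute duration gives a latest start of minute 162.

162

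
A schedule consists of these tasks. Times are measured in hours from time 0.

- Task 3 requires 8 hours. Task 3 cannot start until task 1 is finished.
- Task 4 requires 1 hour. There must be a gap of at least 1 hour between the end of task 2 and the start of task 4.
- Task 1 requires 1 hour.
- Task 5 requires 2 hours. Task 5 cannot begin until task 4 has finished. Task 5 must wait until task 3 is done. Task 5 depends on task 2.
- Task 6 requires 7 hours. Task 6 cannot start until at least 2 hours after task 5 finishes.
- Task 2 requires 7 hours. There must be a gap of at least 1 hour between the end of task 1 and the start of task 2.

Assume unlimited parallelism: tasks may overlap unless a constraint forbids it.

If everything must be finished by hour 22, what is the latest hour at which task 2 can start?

To finish by hour 22, task 6 (duration 7) must start no later than hour 15.
Task 5 has to be done before task 6 (must start by hour 15, minus 2-hour gap → hour 13). That means finishing by hour 13, i.e. starting by 13 − 2 = hour 11.
Since task 5 (must start by hour 11) depends on it, task 4 must finish by hour 11. Backing off its 1-hour duration gives a latest start of hour 10.
Task 2 has several dependents: task 4 (must start by hour 10, minus 1-hour gap → hour 9); task 5 (must start by hour 11). The earliest of those limits is hour 9, so task 2 must start by 9 − 7 = hour 2.

2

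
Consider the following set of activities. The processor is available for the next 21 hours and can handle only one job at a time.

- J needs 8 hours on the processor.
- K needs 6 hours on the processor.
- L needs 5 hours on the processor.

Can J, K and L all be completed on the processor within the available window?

Running back to back, the jobs need 8 + 6 + 5 = 19 hours on the processor.
Since 19 ≤ 21, they fit within the window.

Yes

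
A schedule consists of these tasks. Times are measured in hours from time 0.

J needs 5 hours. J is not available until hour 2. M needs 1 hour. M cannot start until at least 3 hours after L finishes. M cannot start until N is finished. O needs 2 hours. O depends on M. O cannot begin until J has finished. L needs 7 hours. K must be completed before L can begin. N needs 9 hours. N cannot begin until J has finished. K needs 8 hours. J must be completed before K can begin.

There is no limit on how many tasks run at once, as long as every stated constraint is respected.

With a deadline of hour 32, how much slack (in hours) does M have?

After its own release at hour 2, J can start at hour 2 and finishes at hour 7.
N cannot begin until J (finishes hour 7). It runs from hour 7 to 7 + 9 = hour 16.
K waits on J (finishes hour 7), so it starts at hour 7 and finishes at 7 + 8 = hour 15.
After K (finishes hour 15), L can start at hour 15 and finishes at hour 22.
M has to wait for L (finishes hour 22, plus 3-hour gap → hour 25); N (finishes hour 16). The latest of these is hour 25, so M runs hour 25 to 25 + 1 = hour 26.

Working backward from the deadline:
To finish by hour 32, O (duration 2) must start no later than hour 30.
M must finish before O (must start by hour 30). With a 1-hour duration, M must start by 30 − 1 = hour 29.
So M can start as early as hour 25 and as late as hour 29, giving 29 − 25 = 4 hours of slack.

4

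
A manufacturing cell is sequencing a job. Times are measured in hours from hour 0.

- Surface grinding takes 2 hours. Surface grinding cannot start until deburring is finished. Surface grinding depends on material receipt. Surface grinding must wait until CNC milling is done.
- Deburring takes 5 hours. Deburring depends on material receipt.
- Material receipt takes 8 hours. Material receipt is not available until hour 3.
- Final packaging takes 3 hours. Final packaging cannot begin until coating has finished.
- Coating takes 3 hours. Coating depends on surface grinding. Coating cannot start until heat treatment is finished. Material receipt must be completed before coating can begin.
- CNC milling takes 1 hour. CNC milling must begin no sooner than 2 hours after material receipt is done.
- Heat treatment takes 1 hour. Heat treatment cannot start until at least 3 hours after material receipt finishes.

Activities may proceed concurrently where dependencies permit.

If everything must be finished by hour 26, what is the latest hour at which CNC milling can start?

17

Nothing follows final packaging; the deadline of hour 26 is its only limit. It must start by 26 − 3 = hour 23.
Coating must finish before final packaging (must start by hour 23). With a 3-hour duration, coating must start by 23 − 3 = hour 20.
Since coating (must start by hour 20) depends on it, surface grinding must finish by hour 20. Backing off its 2-hour duration gives a latest start of hour 18.
CNC milling has to be done before surface grinding (must start by hour 18). That means finishing by hour 18, i.e. starting by 18 − 1 = hour 17.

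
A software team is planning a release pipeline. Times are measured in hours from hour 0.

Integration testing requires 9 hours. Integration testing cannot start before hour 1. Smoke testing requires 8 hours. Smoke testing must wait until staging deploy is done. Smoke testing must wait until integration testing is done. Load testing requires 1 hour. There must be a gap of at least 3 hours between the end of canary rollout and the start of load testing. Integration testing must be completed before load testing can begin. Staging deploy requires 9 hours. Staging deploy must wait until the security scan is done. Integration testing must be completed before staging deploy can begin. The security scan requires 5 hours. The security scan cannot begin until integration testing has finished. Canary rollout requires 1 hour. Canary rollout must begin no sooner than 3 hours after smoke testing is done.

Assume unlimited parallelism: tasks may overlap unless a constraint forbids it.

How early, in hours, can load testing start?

39

Integration testing cannot begin until its own release at hour 1. It runs from hour 1 to 1 + 9 = hour 10.
After integration testing (finishes hour 10), the security scan can start at hour 10 and finishes at hour 15.
Staging deploy has to wait for the security scan (finishes hour 15); integration testing (finishes hour 10). The latest of these is hour 15, so staging deploy runs hour 15 to 15 + 9 = hour 24.
Smoke testing needs all of staging deploy (finishes hour 24); integration testing (finishes hour 10). That puts its earliest start at hour 24; it finishes at 24 + 8 = hour 32.
After smoke testing (finishes hour 32, plus 3-hour gap → hour 35), canary rollout can start at hour 35 and finishes at hour 36.
Load testing waits on canary rollout (finishes hour 36, plus 3-hour gap → hour 39); integration testing (finishes hour 10). The latest of these is hour 39, which is the earliest load testing can start.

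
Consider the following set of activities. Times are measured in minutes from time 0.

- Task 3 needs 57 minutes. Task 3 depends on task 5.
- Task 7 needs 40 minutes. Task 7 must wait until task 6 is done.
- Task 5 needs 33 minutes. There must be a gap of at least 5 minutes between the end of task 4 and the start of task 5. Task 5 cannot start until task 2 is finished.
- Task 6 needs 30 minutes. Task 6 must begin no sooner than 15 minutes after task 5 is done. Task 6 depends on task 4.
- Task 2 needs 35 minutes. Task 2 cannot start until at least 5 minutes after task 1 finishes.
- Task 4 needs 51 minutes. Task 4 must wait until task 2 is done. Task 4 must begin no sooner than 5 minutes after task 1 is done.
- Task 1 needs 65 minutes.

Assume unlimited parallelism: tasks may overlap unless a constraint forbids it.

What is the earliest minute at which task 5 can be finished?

194

Task 1 has no prerequisites, so it starts at minute 0 and finishes at minute 65.
After task 1 (finishes minute 65, plus 5-minute gap → minute 70), task 2 can start at minute 70 and finishes at minute 105.
Task 4 has to wait for task 2 (finishes minute 105); task 1 (finishes minute 65, plus 5-minute gap → minute 70). The latest of these is minute 105, so task 4 runs minute 105 to 105 + 51 = minute 156.
Task 5 has to wait for task 4 (finishes minute 156, plus 5-minute gap → minute 161); task 2 (finishes minute 105). The latest of these is minute 161, so task 5 runs minute 161 to 161 + 33 = minute 194.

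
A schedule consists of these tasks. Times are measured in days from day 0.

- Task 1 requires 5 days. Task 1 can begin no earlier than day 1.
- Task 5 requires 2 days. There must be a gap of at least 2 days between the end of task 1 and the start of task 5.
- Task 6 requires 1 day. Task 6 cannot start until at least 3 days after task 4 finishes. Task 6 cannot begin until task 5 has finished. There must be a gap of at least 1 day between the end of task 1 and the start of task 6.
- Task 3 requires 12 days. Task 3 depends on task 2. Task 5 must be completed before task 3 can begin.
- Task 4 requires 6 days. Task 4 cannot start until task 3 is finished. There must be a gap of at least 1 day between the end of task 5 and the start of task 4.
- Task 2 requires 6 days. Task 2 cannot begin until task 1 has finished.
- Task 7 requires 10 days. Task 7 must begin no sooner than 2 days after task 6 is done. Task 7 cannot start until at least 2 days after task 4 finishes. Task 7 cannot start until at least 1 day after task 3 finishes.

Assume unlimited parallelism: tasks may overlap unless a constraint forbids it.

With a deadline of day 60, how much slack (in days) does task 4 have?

14

After its own release at day 1, task 1 can start at day 1 and finishes at day 6.
After task 1 (finishes day 6, plus 2-day gap → day 8), task 5 can start at day 8 and finishes at day 10.
Task 2 waits on task 1 (finishes day 6), so it starts at day 6 and finishes at 6 + 6 = day 12.
Task 3 needs all of task 2 (finishes day 12); task 5 (finishes day 10). That puts its earliest start at day 12; it finishes at 12 + 12 = day 24.
Task 4 has to wait for task 3 (finishes day 24); task 5 (finishes day 10, plus 1-day gap → day 11). The latest of these is day 24, so task 4 runs day 24 to 24 + 6 = day 30.

Working backward from the deadline:
Task 7 has no dependents, so it just needs to finish by day 60. Starting by 60 − 10 = day 50 achieves that.
Task 6 must finish before task 7 (must start by day 50, minus 2-day gap → day 48). With a 1-day duration, task 6 must start by 48 − 1 = day 47.
For task 4: task 6 (must start by day 47, minus 3-day gap → day 44); task 7 (must start by day 50, minus 2-day gap → day 48). The most restrictive is day 44; with a 6-day duration, task 4 must start by day 38.
So task 4 can start as early as day 24 and as late as day 38, giving 38 − 24 = 14 days of slack.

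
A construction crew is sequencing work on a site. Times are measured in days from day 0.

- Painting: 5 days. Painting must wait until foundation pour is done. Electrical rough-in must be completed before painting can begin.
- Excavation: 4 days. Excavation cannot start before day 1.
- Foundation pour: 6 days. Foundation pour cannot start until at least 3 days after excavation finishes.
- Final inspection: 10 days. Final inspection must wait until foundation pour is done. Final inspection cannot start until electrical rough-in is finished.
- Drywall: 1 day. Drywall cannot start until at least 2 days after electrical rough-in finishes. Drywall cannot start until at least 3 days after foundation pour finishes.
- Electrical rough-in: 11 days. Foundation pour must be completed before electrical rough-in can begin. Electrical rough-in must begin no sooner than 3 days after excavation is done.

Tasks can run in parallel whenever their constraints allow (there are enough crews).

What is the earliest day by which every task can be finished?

35

After its own release at day 1, excavation can start at day 1 and finishes at day 5.
Foundation pour cannot begin until excavation (finishes day 5, plus 3-day gap → day 8). It runs from day 8 to 8 + 6 = day 14.
Electrical rough-in needs all of foundation pour (finishes day 14); excavation (finishes day 5, plus 3-day gap → day 8). That puts its earliest start at day 14; it finishes at 14 + 11 = day 25.
Final inspection cannot start until foundation pour (finishes day 14); electrical rough-in (finishes day 25). The controlling bound is day 25, so final inspection finishes at 25 + 10 = day 35.
Painting cannot start until foundation pour (finishes day 14); electrical rough-in (finishes day 25). The controlling bound is day 25, so painting finishes at 25 + 5 = day 30.
Drywall cannot start until electrical rough-in (finishes day 25, plus 2-day gap → day 27); foundation pour (finishes day 14, plus 3-day gap → day 17). The controlling bound is day 27, so drywall finishes at 27 + 1 = day 28.
All tasks are finished once the last one completes. Finish times: Excavation at 5, Foundation pour at 14, Electrical rough-in at 25, Drywall at 28, Painting at 30, Final inspection at 35. The latest is day 35.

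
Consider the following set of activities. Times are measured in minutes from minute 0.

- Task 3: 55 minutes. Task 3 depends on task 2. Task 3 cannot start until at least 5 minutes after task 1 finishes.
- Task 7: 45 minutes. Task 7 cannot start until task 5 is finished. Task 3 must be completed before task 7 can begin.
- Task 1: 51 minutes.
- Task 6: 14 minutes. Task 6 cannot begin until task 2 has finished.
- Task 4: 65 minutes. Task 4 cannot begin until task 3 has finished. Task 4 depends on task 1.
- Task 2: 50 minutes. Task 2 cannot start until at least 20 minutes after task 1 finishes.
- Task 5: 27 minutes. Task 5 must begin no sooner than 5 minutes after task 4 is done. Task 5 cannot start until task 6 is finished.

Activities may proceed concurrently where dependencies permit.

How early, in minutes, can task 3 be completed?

176

Nothing blocks task 1, so it runs from minute 0 to minute 51.
After task 1 (finishes minute 51, plus 20-minute gap → minute 71), task 2 can start at minute 71 and finishes at minute 121.
For task 3: task 2 (finishes minute 121); task 1 (finishes minute 51, plus 5-minute gap → minute 56). Taking the maximum gives a start of minute 121, and it finishes at 121 + 55 = minute 176.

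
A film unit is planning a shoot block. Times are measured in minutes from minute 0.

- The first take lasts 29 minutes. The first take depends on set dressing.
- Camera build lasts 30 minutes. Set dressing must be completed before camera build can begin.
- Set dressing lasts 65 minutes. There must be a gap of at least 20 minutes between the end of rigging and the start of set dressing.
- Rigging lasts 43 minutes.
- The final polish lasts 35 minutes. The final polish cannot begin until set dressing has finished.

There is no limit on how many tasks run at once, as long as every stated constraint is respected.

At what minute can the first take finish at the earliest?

Nothing blocks rigging, so it runs from minute 0 to minute 43.
Set dressing cannot begin until rigging (finishes minute 43, plus 20-minute gap → minute 63). It runs from minute 63 to 63 + 65 = minute 128.
The first take waits on set dressing (finishes minute 128), so it starts at minute 128 and finishes at 128 + 29 = minute 157.

157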